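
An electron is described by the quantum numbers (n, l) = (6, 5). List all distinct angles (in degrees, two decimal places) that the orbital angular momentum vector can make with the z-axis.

θ ∈ {24.09°, 43.09°, 56.79°, 68.58°, 79.48°, 90.00°, 100.52°, 111.42°, 123.21°, 136.91°, 155.91°}

|L| = √(l(l+1)) ℏ = √30 ℏ.
cos θ = m_l/√30 for each m_l ∈ {-5, -4, -3, -2, -1, 0, 1, 2, 3, 4, 5}.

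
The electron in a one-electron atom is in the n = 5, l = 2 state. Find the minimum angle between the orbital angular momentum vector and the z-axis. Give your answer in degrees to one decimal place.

|L| = √(l(l+1)) ℏ = √6 ℏ.
The smallest angle corresponds to the largest L_z, i.e. m_l = l = 2, giving L_z = 2ℏ.
cos θ_min = 2/√6, so θ_min ≈ 35.3°.

θ_min ≈ 35.3°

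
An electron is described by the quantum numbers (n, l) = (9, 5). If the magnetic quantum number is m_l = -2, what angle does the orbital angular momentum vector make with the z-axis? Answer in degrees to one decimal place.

|L| = √(l(l+1)) ℏ = √30 ℏ.
L_z = m_l ℏ = −2ℏ.
cos θ = L_z/|L| = -2/√30, so θ ≈ 111.4°.

θ ≈ 111.4°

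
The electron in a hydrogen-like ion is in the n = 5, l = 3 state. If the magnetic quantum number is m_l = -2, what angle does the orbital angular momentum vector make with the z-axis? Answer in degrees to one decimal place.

θ ≈ 125.3°

|L| = √(l(l+1)) ℏ = 2√3 ℏ.
L_z = m_l ℏ = −2ℏ.
cos θ = L_z/|L| = -2/√12, so θ ≈ 125.3°.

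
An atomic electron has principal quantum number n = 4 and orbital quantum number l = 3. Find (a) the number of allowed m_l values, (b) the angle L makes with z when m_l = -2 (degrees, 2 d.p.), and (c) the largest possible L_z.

7 values; θ(m_l=-2) ≈ 125.26°; L_z,max = 3ℏ

There are 2l+1 = 7 values of m_l.
For m_l = -2: cos θ = -2/√12, θ ≈ 125.26°.
L_z,max = lℏ = 3ℏ.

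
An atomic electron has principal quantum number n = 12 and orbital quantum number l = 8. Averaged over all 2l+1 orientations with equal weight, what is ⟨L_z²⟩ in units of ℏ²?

⟨L_z²⟩ = 24 ℏ²

m_l runs from −8 to 8, i.e. {-8, -7, -6, -5, -4, -3, -2, -1, 0, 1, 2, 3, 4, 5, 6, 7, 8}.
⟨L_z²⟩ = ℏ²·l(l+1)/3 = 24ℏ².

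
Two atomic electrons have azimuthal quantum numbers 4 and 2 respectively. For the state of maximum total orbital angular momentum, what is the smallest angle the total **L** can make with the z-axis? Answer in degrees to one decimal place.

L runs from |4 − 2| = 2 to 4 + 2 = 6.
Allowed values: L = 2, 3, 4, 5, 6.
The maximum is L = 6, with |L_tot| = ℏ√(6·7) = √42 ℏ.
The minimum angle with z is arccos(6/√42) ≈ 22.2°.

θ_min ≈ 22.2°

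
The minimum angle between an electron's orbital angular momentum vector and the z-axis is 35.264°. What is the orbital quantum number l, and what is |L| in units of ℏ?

At minimum angle, m_l = l, so cos θ = l/√(l(l+1)); cos²θ = l/(l+1) = 0.6667.
Thus l = 0.6667/(1 − 0.6667) ≈ 2.
Then |L| = ℏ√(2·3) = √6 ℏ.

l = 2, |L| = √6 ℏ ≈ 2.449ℏ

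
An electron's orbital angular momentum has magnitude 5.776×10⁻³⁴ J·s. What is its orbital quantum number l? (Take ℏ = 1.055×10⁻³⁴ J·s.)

l = 5

|L|/ℏ = (5.776×10⁻³⁴)/(1.055×10⁻³⁴) ≈ 5.475.
Set l(l+1) = 29.97; the integer solution is l = 5.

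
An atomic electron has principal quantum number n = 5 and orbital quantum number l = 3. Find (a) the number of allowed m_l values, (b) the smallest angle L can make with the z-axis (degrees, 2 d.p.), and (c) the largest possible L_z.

7 values; θ_min ≈ 30.00°; L_z,max = 3ℏ

There are 2l+1 = 7 values of m_l.
cos θ_min = 3/√12, so θ_min ≈ 30.00°.
L_z,max = lℏ = 3ℏ.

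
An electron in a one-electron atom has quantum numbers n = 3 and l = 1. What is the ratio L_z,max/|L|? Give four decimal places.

L_z,max/|L| = 0.7071

|L| = √2 ℏ ≈ 1.4142ℏ, while L_z,max = lℏ = 1ℏ.
L_z,max/|L| = 1/√2 = 0.7071.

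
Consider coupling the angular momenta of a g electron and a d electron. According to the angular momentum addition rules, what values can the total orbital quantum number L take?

The total orbital quantum number L ranges from |l₁ − l₂| to l₁ + l₂ in integer steps.
L ∈ {2, 3, 4, 5, 6}.

L = 2, 3, 4, 5, 6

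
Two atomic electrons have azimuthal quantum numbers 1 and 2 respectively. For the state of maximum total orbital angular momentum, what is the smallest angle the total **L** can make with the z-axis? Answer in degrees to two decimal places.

θ_min ≈ 30.00°

The total orbital quantum number L ranges from |l₁ − l₂| to l₁ + l₂ in integer steps.
L ∈ {1, 2, 3}.
The maximum is L = 3, with |L_tot| = ℏ√(3·4) = 2√3 ℏ.
The minimum angle with z is arccos(3/√12) ≈ 30.00°.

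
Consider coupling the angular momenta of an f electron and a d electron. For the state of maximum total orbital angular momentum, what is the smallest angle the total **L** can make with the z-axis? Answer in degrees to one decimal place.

The total orbital quantum number L ranges from |l₁ − l₂| to l₁ + l₂ in integer steps.
L ∈ {1, 2, 3, 4, 5}.
The maximum is L = 5, with |L_tot| = ℏ√(5·6) = √30 ℏ.
The minimum angle with z is arccos(5/√30) ≈ 24.1°.

θ_min ≈ 24.1°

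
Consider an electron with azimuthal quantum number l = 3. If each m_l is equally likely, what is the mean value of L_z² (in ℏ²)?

⟨L_z²⟩ = 4 ℏ²

m_l runs from −3 to 3, i.e. {-3, -2, -1, 0, 1, 2, 3}.
⟨L_z²⟩ = ℏ²·l(l+1)/3 = 4ℏ².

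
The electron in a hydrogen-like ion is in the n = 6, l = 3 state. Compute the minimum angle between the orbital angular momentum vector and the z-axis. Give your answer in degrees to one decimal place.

θ_min ≈ 30.0°

|L| = √(l(l+1)) ℏ = 2√3 ℏ.
The smallest angle corresponds to the largest L_z, i.e. m_l = l = 3, giving L_z = 3ℏ.
cos θ_min = 3/√12, so θ_min ≈ 30.0°.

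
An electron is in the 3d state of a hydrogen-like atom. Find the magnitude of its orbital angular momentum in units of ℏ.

|L| = √6 ℏ ≈ 2.449ℏ

For 3d, l = 2.
|L| = ℏ√(l(l+1)) = ℏ√(2·3) = √6 ℏ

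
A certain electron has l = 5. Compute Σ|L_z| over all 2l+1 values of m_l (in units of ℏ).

Σ|L_z| = 30 ℏ

m_l ∈ {-5, -4, -3, -2, -1, 0, 1, 2, 3, 4, 5}.
Σ|m_l| = 2(1+2+…+5) = 30.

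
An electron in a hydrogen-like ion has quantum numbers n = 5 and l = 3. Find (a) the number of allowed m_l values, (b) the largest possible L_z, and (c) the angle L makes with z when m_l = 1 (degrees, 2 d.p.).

There are 2l+1 = 7 values of m_l.
L_z,max = lℏ = 3ℏ.
For m_l = 1: cos θ = 1/√12, θ ≈ 73.22°.

7 values; L_z,max = 3ℏ; θ(m_l=1) ≈ 73.22°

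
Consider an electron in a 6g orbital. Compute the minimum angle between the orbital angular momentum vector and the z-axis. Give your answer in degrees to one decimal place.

The 6g subshell has l = 4.
|L|² = l(l+1)ℏ² = 20ℏ², so |L| = 2√5 ℏ.
The smallest angle corresponds to the largest L_z, i.e. m_l = l = 4, giving L_z = 4ℏ.
cos θ_min = 4/√20, so θ_min ≈ 26.6°.

θ_min ≈ 26.6°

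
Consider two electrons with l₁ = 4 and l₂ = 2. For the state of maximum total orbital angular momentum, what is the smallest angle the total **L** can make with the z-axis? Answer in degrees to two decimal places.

θ_min ≈ 22.21°

L runs from |4 − 2| = 2 to 4 + 2 = 6.
So L can be 2, 3, 4, 5, 6.
The maximum is L = 6, with |L_tot| = ℏ√(6·7) = √42 ℏ.
The minimum angle with z is arccos(6/√42) ≈ 22.21°.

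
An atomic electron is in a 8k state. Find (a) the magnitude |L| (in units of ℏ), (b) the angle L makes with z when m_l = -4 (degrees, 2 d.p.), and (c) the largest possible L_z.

8k means n = 8, l = 7.
|L| = ℏ√(7·8) = 2√14 ℏ ≈ 7.483ℏ.
For m_l = -4: cos θ = -4/√56, θ ≈ 122.31°.
L_z,max = lℏ = 7ℏ.

|L| = 2√14 ℏ ≈ 7.483ℏ; θ(m_l=-4) ≈ 122.31°; L_z,max = 7ℏ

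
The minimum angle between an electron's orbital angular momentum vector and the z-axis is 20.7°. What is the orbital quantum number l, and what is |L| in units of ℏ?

At minimum angle, m_l = l, so cos θ = l/√(l(l+1)); cos²θ = l/(l+1) = 0.8751.
Solving: l = 7.
Then |L| = ℏ√(7·8) = 2√14 ℏ.

l = 7, |L| = 2√14 ℏ ≈ 7.483ℏ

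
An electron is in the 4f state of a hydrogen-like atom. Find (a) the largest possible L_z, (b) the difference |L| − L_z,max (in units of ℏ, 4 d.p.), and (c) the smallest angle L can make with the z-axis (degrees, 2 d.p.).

4f means n = 4, l = 3.
L_z,max = lℏ = 3ℏ.
|L| − L_z,max = (2√3 − 3)ℏ ≈ 0.4641ℏ.
cos θ_min = 3/√12, so θ_min ≈ 30.00°.

L_z,max = 3ℏ; |L|−L_z,max ≈ 0.4641ℏ; θ_min ≈ 30.00°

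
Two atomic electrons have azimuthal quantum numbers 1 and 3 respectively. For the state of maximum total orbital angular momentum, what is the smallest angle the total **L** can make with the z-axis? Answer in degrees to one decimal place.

θ_min ≈ 26.6°

By the triangle rule, |l₁ − l₂| ≤ L ≤ l₁ + l₂.
L ∈ {2, 3, 4}.
The maximum is L = 4, with |L_tot| = ℏ√(4·5) = 2√5 ℏ.
The minimum angle with z is arccos(4/√20) ≈ 26.6°.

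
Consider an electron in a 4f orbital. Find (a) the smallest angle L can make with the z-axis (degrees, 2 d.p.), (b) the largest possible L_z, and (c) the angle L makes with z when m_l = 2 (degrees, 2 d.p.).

4f means n = 4, l = 3.
cos θ_min = 3/√12, so θ_min ≈ 30.00°.
L_z,max = lℏ = 3ℏ.
For m_l = 2: cos θ = 2/√12, θ ≈ 54.74°.

θ_min ≈ 30.00°; L_z,max = 3ℏ; θ(m_l=2) ≈ 54.74°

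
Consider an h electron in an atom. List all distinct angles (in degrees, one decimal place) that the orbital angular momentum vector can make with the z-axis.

For an h orbital, l = 5.
|L| = ℏ√(l(l+1)) = √30 ℏ.
cos θ = m_l/√30 for each m_l ∈ {-5, -4, -3, -2, -1, 0, 1, 2, 3, 4, 5}.

θ ∈ {24.1°, 43.1°, 56.8°, 68.6°, 79.5°, 90.0°, 100.5°, 111.4°, 123.2°, 136.9°, 155.9°}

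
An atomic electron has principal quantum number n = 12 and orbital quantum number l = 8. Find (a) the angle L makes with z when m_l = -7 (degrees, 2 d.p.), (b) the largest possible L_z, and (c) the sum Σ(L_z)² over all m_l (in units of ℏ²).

θ(m_l=-7) ≈ 145.58°; L_z,max = 8ℏ; Σ(L_z)² = 408 ℏ²

For m_l = -7: cos θ = -7/√72, θ ≈ 145.58°.
L_z,max = lℏ = 8ℏ.
Σ m_l² = 408, so Σ(L_z)² = 408 ℏ².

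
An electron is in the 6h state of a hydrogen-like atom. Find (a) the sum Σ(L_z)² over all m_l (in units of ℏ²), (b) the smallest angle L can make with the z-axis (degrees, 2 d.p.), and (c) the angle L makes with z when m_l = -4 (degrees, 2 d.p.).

Σ(L_z)² = 110 ℏ²; θ_min ≈ 24.09°; θ(m_l=-4) ≈ 136.91°

The 6h subshell has l = 5.
Σ m_l² = 110, so Σ(L_z)² = 110 ℏ².
cos θ_min = 5/√30, so θ_min ≈ 24.09°.
For m_l = -4: cos θ = -4/√30, θ ≈ 136.91°.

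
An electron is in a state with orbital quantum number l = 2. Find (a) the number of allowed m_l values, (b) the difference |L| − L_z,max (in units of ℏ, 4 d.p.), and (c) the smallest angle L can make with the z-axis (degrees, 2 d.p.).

5 values; |L|−L_z,max ≈ 0.4495ℏ; θ_min ≈ 35.26°

There are 2l+1 = 5 values of m_l.
|L| − L_z,max = (√6 − 2)ℏ ≈ 0.4495ℏ.
cos θ_min = 2/√6, so θ_min ≈ 35.26°.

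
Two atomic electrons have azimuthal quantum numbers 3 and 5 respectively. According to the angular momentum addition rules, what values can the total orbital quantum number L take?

L = 2, 3, 4, 5, 6, 7, 8

The total orbital quantum number L ranges from |l₁ − l₂| to l₁ + l₂ in integer steps.
So L can be 2, 3, 4, 5, 6, 7, 8.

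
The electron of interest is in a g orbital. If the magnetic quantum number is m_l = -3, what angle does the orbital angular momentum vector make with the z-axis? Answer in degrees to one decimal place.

The letter g corresponds to l = 4.
|L|² = l(l+1)ℏ² = 20ℏ², so |L| = 2√5 ℏ.
L_z = m_l ℏ = −3ℏ.
cos θ = L_z/|L| = -3/√20, so θ ≈ 132.1°.

θ ≈ 132.1°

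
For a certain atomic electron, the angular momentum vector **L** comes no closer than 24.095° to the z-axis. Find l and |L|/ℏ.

At minimum angle, m_l = l, so cos θ = l/√(l(l+1)); cos²θ = l/(l+1) = 0.8333.
Thus l = 0.8333/(1 − 0.8333) ≈ 5.
Then |L| = ℏ√(5·6) = √30 ℏ.

l = 5, |L| = √30 ℏ ≈ 5.477ℏ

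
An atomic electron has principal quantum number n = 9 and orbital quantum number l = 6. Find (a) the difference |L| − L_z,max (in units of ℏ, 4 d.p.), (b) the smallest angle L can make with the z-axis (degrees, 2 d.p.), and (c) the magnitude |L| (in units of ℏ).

|L| − L_z,max = (√42 − 6)ℏ ≈ 0.4807ℏ.
cos θ_min = 6/√42, so θ_min ≈ 22.21°.
|L| = ℏ√(6·7) = √42 ℏ ≈ 6.481ℏ.

|L|−L_z,max ≈ 0.4807ℏ; θ_min ≈ 22.21°; |L| = √42 ℏ ≈ 6.481ℏ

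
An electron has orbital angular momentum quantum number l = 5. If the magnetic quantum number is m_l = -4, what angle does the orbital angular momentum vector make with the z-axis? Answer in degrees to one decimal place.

θ ≈ 136.9°

|L| = ℏ√(l(l+1)) = √30 ℏ.
L_z = m_l ℏ = −4ℏ.
cos θ = L_z/|L| = -4/√30, so θ ≈ 136.9°.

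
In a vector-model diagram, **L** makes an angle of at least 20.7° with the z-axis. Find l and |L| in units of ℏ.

cos²θ_min = l/(l+1) = 0.8751.
l = cos²θ/sin²θ ≈ 7.
Then |L| = ℏ√(7·8) = 2√14 ℏ.

l = 7, |L| = 2√14 ℏ ≈ 7.483ℏ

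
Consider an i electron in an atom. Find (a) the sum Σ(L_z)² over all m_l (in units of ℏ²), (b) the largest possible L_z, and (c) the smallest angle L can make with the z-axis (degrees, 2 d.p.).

Σ(L_z)² = 182 ℏ²; L_z,max = 6ℏ; θ_min ≈ 22.21°

For an i orbital, l = 6.
Σ m_l² = 182, so Σ(L_z)² = 182 ℏ².
L_z,max = lℏ = 6ℏ.
cos θ_min = 6/√42, so θ_min ≈ 22.21°.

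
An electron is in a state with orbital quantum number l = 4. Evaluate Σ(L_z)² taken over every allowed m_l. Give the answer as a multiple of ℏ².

m_l ∈ {-4, -3, -2, -1, 0, 1, 2, 3, 4}.
Σ m_l² = l(l+1)(2l+1)/3 = 4·5·9/3 = 60.

Σ(L_z)² = 60 ℏ²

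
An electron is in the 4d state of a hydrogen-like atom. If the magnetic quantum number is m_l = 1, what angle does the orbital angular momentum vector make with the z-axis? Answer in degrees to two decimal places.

θ ≈ 65.91°

For 4d, l = 2.
|L| = √(l(l+1)) ℏ = √6 ℏ.
L_z = m_l ℏ = 1ℏ.
cos θ = L_z/|L| = 1/√6, so θ ≈ 65.91°.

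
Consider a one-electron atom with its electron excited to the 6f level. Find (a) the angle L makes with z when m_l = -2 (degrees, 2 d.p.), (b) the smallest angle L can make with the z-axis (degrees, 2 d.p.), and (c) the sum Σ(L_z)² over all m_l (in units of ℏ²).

θ(m_l=-2) ≈ 125.26°; θ_min ≈ 30.00°; Σ(L_z)² = 28 ℏ²

The 6f level has l = 3.
For m_l = -2: cos θ = -2/√12, θ ≈ 125.26°.
cos θ_min = 3/√12, so θ_min ≈ 30.00°.
Σ m_l² = 28, so Σ(L_z)² = 28 ℏ².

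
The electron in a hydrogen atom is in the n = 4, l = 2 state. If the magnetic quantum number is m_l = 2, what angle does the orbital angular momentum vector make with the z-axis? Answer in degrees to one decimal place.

|L|² = l(l+1)ℏ² = 6ℏ², so |L| = √6 ℏ.
L_z = m_l ℏ = 2ℏ.
cos θ = L_z/|L| = 2/√6, so θ ≈ 35.3°.

θ ≈ 35.3°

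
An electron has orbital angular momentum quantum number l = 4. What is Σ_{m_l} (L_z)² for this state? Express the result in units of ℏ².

Σ(L_z)² = 60 ℏ²

m_l ∈ {-4, -3, -2, -1, 0, 1, 2, 3, 4}.
Σ m_l² = l(l+1)(2l+1)/3 = 4·5·9/3 = 60.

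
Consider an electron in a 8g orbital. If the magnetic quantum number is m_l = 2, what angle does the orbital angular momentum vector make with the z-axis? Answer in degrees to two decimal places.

For 8g, l = 4.
|L| = √(l(l+1)) ℏ = 2√5 ℏ.
L_z = m_l ℏ = 2ℏ.
cos θ = L_z/|L| = 2/√20, so θ ≈ 63.43°.

θ ≈ 63.43°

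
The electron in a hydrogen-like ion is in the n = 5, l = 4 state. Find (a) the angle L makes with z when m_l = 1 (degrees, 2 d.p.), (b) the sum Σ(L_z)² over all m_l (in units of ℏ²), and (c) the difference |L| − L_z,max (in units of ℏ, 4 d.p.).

For m_l = 1: cos θ = 1/√20, θ ≈ 77.08°.
Σ m_l² = 60, so Σ(L_z)² = 60 ℏ².
|L| − L_z,max = (2√5 − 4)ℏ ≈ 0.4721ℏ.

θ(m_l=1) ≈ 77.08°; Σ(L_z)² = 60 ℏ²; |L|−L_z,max ≈ 0.4721ℏ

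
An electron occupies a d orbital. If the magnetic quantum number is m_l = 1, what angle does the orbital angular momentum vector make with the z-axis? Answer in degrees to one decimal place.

θ ≈ 65.9°

A d state has l = 2.
|L|² = l(l+1)ℏ² = 6ℏ², so |L| = √6 ℏ.
L_z = m_l ℏ = 1ℏ.
cos θ = L_z/|L| = 1/√6, so θ ≈ 65.9°.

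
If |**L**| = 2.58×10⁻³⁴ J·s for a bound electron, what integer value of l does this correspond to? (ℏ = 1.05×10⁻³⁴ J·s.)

l = 2

|L|/ℏ = (2.58×10⁻³⁴)/(1.05×10⁻³⁴) ≈ 2.457.
Set l(l+1) = 6.04; the integer solution is l = 2.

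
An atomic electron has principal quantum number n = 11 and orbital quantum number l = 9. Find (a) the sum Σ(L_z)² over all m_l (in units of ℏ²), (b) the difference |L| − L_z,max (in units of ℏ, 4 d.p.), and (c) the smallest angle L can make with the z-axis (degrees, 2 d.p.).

Σ(L_z)² = 570 ℏ²; |L|−L_z,max ≈ 0.4868ℏ; θ_min ≈ 18.43°

Σ m_l² = 570, so Σ(L_z)² = 570 ℏ².
|L| − L_z,max = (3√10 − 9)ℏ ≈ 0.4868ℏ.
cos θ_min = 9/√90, so θ_min ≈ 18.43°.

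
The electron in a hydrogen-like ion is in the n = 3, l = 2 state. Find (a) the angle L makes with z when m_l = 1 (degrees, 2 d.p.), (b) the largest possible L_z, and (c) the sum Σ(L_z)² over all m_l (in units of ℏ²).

θ(m_l=1) ≈ 65.91°; L_z,max = 2ℏ; Σ(L_z)² = 10 ℏ²

For m_l = 1: cos θ = 1/√6, θ ≈ 65.91°.
L_z,max = lℏ = 2ℏ.
Σ m_l² = 10, so Σ(L_z)² = 10 ℏ².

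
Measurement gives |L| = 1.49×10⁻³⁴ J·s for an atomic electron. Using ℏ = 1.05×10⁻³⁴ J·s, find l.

l = 1

|L|/ℏ = (1.49×10⁻³⁴)/(1.05×10⁻³⁴) ≈ 1.419.
l(l+1) ≈ 1.419² ≈ 2.01, so l = 1.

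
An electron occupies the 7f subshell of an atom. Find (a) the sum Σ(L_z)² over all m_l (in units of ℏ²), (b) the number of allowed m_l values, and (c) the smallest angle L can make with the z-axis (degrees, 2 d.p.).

For 7f, l = 3.
Σ m_l² = 28, so Σ(L_z)² = 28 ℏ².
There are 2l+1 = 7 values of m_l.
cos θ_min = 3/√12, so θ_min ≈ 30.00°.

Σ(L_z)² = 28 ℏ²; 7 values; θ_min ≈ 30.00°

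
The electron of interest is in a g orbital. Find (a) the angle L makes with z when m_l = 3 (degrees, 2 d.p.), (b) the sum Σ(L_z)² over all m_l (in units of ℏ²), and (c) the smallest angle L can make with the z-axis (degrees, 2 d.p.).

A g state has l = 4.
For m_l = 3: cos θ = 3/√20, θ ≈ 47.87°.
Σ m_l² = 60, so Σ(L_z)² = 60 ℏ².
cos θ_min = 4/√20, so θ_min ≈ 26.57°.

θ(m_l=3) ≈ 47.87°; Σ(L_z)² = 60 ℏ²; θ_min ≈ 26.57°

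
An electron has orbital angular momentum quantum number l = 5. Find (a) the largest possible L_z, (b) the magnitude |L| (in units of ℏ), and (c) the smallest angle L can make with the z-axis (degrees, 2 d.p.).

L_z,max = lℏ = 5ℏ.
|L| = ℏ√(5·6) = √30 ℏ ≈ 5.477ℏ.
cos θ_min = 5/√30, so θ_min ≈ 24.09°.

L_z,max = 5ℏ; |L| = √30 ℏ ≈ 5.477ℏ; θ_min ≈ 24.09°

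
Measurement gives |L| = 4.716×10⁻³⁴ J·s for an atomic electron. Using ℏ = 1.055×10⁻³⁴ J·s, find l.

|L|/ℏ = (4.716×10⁻³⁴)/(1.055×10⁻³⁴) ≈ 4.470.
Set l(l+1) = 19.98; the integer solution is l = 4.

l = 4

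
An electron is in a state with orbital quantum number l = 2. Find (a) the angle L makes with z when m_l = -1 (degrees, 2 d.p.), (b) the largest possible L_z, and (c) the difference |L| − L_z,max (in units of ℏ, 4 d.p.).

For m_l = -1: cos θ = -1/√6, θ ≈ 114.09°.
L_z,max = lℏ = 2ℏ.
|L| − L_z,max = (√6 − 2)ℏ ≈ 0.4495ℏ.

θ(m_l=-1) ≈ 114.09°; L_z,max = 2ℏ; |L|−L_z,max ≈ 0.4495ℏ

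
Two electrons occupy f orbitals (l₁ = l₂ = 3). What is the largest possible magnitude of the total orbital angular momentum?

Angular momentum addition gives L = |l₁ − l₂|, …, l₁ + l₂.
So L can be 0, 1, 2, 3, 4, 5, 6.
The largest magnitude corresponds to L = 6: |L_tot| = ℏ√(6·7) = √42 ℏ.

|L_tot|_max = √42 ℏ ≈ 6.481ℏ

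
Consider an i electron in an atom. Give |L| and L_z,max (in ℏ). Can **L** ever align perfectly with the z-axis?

No: L_z,max = 6ℏ < |L| = √42 ℏ ≈ 6.481ℏ

An i state has l = 6.
|L| = √42 ℏ ≈ 6.4807ℏ, while L_z,max = lℏ = 6ℏ.
Since |L| > L_z,max, the vector can never point exactly along z; the closest it comes is θ_min = arccos(6/√42) ≈ 22.2°.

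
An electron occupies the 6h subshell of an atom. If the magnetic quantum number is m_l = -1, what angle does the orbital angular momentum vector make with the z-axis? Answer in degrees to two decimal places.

The 6h subshell has l = 5.
|L| = √(l(l+1)) ℏ = √30 ℏ.
L_z = m_l ℏ = −1ℏ.
cos θ = L_z/|L| = -1/√30, so θ ≈ 100.52°.

θ ≈ 100.52°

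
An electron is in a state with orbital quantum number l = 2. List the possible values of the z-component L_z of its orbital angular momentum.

L_z ∈ {−2ℏ, −ℏ, 0, ℏ, 2ℏ}

L_z = m_l ℏ with m_l ranging from −l to +l in integer steps.
For l = 2: m_l ∈ {-2, -1, 0, 1, 2}.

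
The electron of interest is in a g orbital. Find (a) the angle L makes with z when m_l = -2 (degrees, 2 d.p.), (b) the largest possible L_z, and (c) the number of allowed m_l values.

θ(m_l=-2) ≈ 116.57°; L_z,max = 4ℏ; 9 values

The letter g corresponds to l = 4.
For m_l = -2: cos θ = -2/√20, θ ≈ 116.57°.
L_z,max = lℏ = 4ℏ.
There are 2l+1 = 9 values of m_l.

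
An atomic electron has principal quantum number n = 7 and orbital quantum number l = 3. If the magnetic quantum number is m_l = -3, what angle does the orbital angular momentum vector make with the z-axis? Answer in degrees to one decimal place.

θ ≈ 150.0°

|L|² = l(l+1)ℏ² = 12ℏ², so |L| = 2√3 ℏ.
L_z = m_l ℏ = −3ℏ.
cos θ = L_z/|L| = -3/√12, so θ ≈ 150.0°.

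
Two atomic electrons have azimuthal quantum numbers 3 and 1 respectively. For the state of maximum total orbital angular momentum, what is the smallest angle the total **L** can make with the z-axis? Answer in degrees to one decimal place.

L runs from |3 − 1| = 2 to 3 + 1 = 4.
So L can be 2, 3, 4.
The maximum is L = 4, with |L_tot| = ℏ√(4·5) = 2√5 ℏ.
The minimum angle with z is arccos(4/√20) ≈ 26.6°.

θ_min ≈ 26.6°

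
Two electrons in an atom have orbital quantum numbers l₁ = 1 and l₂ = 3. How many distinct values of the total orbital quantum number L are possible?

3

Angular momentum addition gives L = |l₁ − l₂|, …, l₁ + l₂.
So L can be 2, 3, 4.
That is 3 values.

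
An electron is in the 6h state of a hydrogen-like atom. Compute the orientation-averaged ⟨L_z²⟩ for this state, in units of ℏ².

For 6h, l = 5.
m_l runs from −5 to 5, i.e. {-5, -4, -3, -2, -1, 0, 1, 2, 3, 4, 5}.
Average of L_z² over 11 states: 110/11 ℏ² = 10 ℏ².

⟨L_z²⟩ = 10 ℏ²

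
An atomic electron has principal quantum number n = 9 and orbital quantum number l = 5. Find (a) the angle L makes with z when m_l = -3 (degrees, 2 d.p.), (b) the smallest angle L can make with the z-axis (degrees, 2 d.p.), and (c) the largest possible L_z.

θ(m_l=-3) ≈ 123.21°; θ_min ≈ 24.09°; L_z,max = 5ℏ

For m_l = -3: cos θ = -3/√30, θ ≈ 123.21°.
cos θ_min = 5/√30, so θ_min ≈ 24.09°.
L_z,max = lℏ = 5ℏ.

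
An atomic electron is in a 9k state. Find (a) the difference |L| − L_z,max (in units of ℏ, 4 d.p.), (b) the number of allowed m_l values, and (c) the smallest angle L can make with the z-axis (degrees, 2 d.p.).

For 9k, l = 7.
|L| − L_z,max = (2√14 − 7)ℏ ≈ 0.4833ℏ.
There are 2l+1 = 15 values of m_l.
cos θ_min = 7/√56, so θ_min ≈ 20.70°.

|L|−L_z,max ≈ 0.4833ℏ; 15 values; θ_min ≈ 20.70°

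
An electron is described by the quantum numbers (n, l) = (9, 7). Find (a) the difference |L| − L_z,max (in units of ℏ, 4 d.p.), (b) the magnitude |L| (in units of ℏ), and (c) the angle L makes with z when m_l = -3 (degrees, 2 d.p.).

|L|−L_z,max ≈ 0.4833ℏ; |L| = 2√14 ℏ ≈ 7.483ℏ; θ(m_l=-3) ≈ 113.63°

|L| − L_z,max = (2√14 − 7)ℏ ≈ 0.4833ℏ.
|L| = ℏ√(7·8) = 2√14 ℏ ≈ 7.483ℏ.
For m_l = -3: cos θ = -3/√56, θ ≈ 113.63°.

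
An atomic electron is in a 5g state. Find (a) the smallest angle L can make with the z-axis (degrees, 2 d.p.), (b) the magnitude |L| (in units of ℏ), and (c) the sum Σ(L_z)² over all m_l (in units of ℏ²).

θ_min ≈ 26.57°; |L| = 2√5 ℏ ≈ 4.472ℏ; Σ(L_z)² = 60 ℏ²

5g means n = 5, l = 4.
cos θ_min = 4/√20, so θ_min ≈ 26.57°.
|L| = ℏ√(4·5) = 2√5 ℏ ≈ 4.472ℏ.
Σ m_l² = 60, so Σ(L_z)² = 60 ℏ².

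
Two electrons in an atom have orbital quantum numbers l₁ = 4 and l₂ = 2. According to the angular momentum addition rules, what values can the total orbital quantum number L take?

L = 2, 3, 4, 5, 6

L runs from |4 − 2| = 2 to 4 + 2 = 6.
Allowed values: L = 2, 3, 4, 5, 6.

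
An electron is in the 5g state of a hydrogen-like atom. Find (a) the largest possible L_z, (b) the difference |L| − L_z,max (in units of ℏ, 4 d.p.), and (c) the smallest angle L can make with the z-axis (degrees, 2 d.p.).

L_z,max = 4ℏ; |L|−L_z,max ≈ 0.4721ℏ; θ_min ≈ 26.57°

The 5g subshell has l = 4.
L_z,max = lℏ = 4ℏ.
|L| − L_z,max = (2√5 − 4)ℏ ≈ 0.4721ℏ.
cos θ_min = 4/√20, so θ_min ≈ 26.57°.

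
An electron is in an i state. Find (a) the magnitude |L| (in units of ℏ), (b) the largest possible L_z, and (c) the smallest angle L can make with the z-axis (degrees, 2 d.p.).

The letter i corresponds to l = 6.
|L| = ℏ√(6·7) = √42 ℏ ≈ 6.481ℏ.
L_z,max = lℏ = 6ℏ.
cos θ_min = 6/√42, so θ_min ≈ 22.21°.

|L| = √42 ℏ ≈ 6.481ℏ; L_z,max = 6ℏ; θ_min ≈ 22.21°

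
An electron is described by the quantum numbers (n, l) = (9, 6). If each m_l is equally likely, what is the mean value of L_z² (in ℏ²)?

m_l runs from −6 to 6, i.e. {-6, -5, -4, -3, -2, -1, 0, 1, 2, 3, 4, 5, 6}.
⟨L_z²⟩ = ℏ²·l(l+1)/3 = 14ℏ².

⟨L_z²⟩ = 14 ℏ²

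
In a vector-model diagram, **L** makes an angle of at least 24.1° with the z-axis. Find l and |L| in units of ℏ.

l = 5, |L| = √30 ℏ ≈ 5.477ℏ

At minimum angle, m_l = l, so cos θ = l/√(l(l+1)); cos²θ = l/(l+1) = 0.8333.
l = cos²θ/sin²θ ≈ 5.
Then |L| = ℏ√(5·6) = √30 ℏ.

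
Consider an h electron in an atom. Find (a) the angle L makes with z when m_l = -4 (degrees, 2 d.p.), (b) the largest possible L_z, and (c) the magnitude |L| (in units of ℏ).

H corresponds to l = 5.
For m_l = -4: cos θ = -4/√30, θ ≈ 136.91°.
L_z,max = lℏ = 5ℏ.
|L| = ℏ√(5·6) = √30 ℏ ≈ 5.477ℏ.

θ(m_l=-4) ≈ 136.91°; L_z,max = 5ℏ; |L| = √30 ℏ ≈ 5.477ℏ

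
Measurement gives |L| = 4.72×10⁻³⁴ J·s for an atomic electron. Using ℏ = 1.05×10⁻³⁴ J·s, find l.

|L|/ℏ = (4.72×10⁻³⁴)/(1.05×10⁻³⁴) ≈ 4.495.
(|L|/ℏ)² = l(l+1) ≈ 20.21 ⇒ l = 4.

l = 4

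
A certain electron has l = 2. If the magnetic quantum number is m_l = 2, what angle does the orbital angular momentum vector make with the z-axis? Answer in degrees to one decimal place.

|L| = ℏ√(l(l+1)) = √6 ℏ.
L_z = m_l ℏ = 2ℏ.
cos θ = L_z/|L| = 2/√6, so θ ≈ 35.3°.

θ ≈ 35.3°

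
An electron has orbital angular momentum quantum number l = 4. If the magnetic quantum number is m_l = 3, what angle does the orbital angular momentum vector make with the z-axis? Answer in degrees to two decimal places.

θ ≈ 47.87°

|L| = ℏ√(l(l+1)) = 2√5 ℏ.
L_z = m_l ℏ = 3ℏ.
cos θ = L_z/|L| = 3/√20, so θ ≈ 47.87°.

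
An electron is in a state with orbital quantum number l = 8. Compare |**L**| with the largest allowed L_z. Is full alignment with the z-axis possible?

No: L_z,max = 8ℏ < |L| = 6√2 ℏ ≈ 8.485ℏ

|L| = 6√2 ℏ ≈ 8.4853ℏ, while L_z,max = lℏ = 8ℏ.
Since |L| > L_z,max, the vector can never point exactly along z; the closest it comes is θ_min = arccos(8/√72) ≈ 19.5°.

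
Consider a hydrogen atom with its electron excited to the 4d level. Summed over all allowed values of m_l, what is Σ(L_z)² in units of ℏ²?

The 4d level has l = 2.
m_l runs from −2 to 2, i.e. {-2, -1, 0, 1, 2}.
Σ m_l² = l(l+1)(2l+1)/3 = 2·3·5/3 = 10.

Σ(L_z)² = 10 ℏ²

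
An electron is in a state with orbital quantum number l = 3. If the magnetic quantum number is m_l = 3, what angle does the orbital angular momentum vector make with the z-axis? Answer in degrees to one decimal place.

θ ≈ 30.0°

|L| = ℏ√(l(l+1)) = 2√3 ℏ.
L_z = m_l ℏ = 3ℏ.
cos θ = L_z/|L| = 3/√12, so θ ≈ 30.0°.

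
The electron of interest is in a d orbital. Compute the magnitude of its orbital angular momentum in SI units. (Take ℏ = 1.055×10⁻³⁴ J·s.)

A d state has l = 2.
|L| = ℏ√(l(l+1)) = ℏ√(2·3) = √6 ℏ
Numerically, |L| = 2.449 × (1.055×10⁻³⁴ J·s) = 2.584×10⁻³⁴ J·s.

|L| = 2.584×10⁻³⁴ J·s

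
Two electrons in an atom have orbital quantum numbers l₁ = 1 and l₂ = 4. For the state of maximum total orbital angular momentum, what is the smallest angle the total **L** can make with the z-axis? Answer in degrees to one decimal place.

θ_min ≈ 24.1°

By the triangle rule, |l₁ − l₂| ≤ L ≤ l₁ + l₂.
L ∈ {3, 4, 5}.
The maximum is L = 5, with |L_tot| = ℏ√(5·6) = √30 ℏ.
The minimum angle with z is arccos(5/√30) ≈ 24.1°.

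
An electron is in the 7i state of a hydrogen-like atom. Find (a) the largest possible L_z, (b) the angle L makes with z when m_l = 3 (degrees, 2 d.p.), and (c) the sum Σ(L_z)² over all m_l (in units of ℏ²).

L_z,max = 6ℏ; θ(m_l=3) ≈ 62.42°; Σ(L_z)² = 182 ℏ²

For 7i, l = 6.
L_z,max = lℏ = 6ℏ.
For m_l = 3: cos θ = 3/√42, θ ≈ 62.42°.
Σ m_l² = 182, so Σ(L_z)² = 182 ℏ².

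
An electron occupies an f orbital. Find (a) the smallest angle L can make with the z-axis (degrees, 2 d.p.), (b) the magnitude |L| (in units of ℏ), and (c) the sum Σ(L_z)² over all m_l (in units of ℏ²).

An f state has l = 3.
cos θ_min = 3/√12, so θ_min ≈ 30.00°.
|L| = ℏ√(3·4) = 2√3 ℏ ≈ 3.464ℏ.
Σ m_l² = 28, so Σ(L_z)² = 28 ℏ².

θ_min ≈ 30.00°; |L| = 2√3 ℏ ≈ 3.464ℏ; Σ(L_z)² = 28 ℏ²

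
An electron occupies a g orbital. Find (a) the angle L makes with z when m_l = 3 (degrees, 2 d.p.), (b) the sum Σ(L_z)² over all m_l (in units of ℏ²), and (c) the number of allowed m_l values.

θ(m_l=3) ≈ 47.87°; Σ(L_z)² = 60 ℏ²; 9 values

For a g orbital, l = 4.
For m_l = 3: cos θ = 3/√20, θ ≈ 47.87°.
Σ m_l² = 60, so Σ(L_z)² = 60 ℏ².
There are 2l+1 = 9 values of m_l.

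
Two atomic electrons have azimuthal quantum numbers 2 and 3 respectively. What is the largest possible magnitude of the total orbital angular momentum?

By the triangle rule, |l₁ − l₂| ≤ L ≤ l₁ + l₂.
Allowed values: L = 1, 2, 3, 4, 5.
The largest magnitude corresponds to L = 5: |L_tot| = ℏ√(5·6) = √30 ℏ.

|L_tot|_max = √30 ℏ ≈ 5.477ℏ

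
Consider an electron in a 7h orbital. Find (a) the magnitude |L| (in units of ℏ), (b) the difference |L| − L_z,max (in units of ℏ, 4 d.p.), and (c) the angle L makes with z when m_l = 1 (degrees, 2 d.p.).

The 7h subshell has l = 5.
|L| = ℏ√(5·6) = √30 ℏ ≈ 5.477ℏ.
|L| − L_z,max = (√30 − 5)ℏ ≈ 0.4772ℏ.
For m_l = 1: cos θ = 1/√30, θ ≈ 79.48°.

|L| = √30 ℏ ≈ 5.477ℏ; |L|−L_z,max ≈ 0.4772ℏ; θ(m_l=1) ≈ 79.48°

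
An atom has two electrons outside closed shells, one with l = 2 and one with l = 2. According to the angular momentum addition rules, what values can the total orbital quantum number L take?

L = 0, 1, 2, 3, 4

L runs from |2 − 2| = 0 to 2 + 2 = 4.
L ∈ {0, 1, 2, 3, 4}.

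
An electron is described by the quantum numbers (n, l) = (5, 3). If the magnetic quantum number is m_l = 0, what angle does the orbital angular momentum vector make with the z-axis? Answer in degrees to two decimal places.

|L|² = l(l+1)ℏ² = 12ℏ², so |L| = 2√3 ℏ.
L_z = m_l ℏ = 0ℏ.
cos θ = L_z/|L| = 0/√12, so θ ≈ 90.00°.

θ ≈ 90.00°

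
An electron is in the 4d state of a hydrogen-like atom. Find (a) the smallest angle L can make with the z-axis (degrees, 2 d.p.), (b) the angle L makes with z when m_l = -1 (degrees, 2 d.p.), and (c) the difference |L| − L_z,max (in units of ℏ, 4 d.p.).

For 4d, l = 2.
cos θ_min = 2/√6, so θ_min ≈ 35.26°.
For m_l = -1: cos θ = -1/√6, θ ≈ 114.09°.
|L| − L_z,max = (√6 − 2)ℏ ≈ 0.4495ℏ.

θ_min ≈ 35.26°; θ(m_l=-1) ≈ 114.09°; |L|−L_z,max ≈ 0.4495ℏ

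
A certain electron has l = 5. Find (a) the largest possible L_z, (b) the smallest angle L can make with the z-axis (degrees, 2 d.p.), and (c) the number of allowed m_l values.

L_z,max = lℏ = 5ℏ.
cos θ_min = 5/√30, so θ_min ≈ 24.09°.
There are 2l+1 = 11 values of m_l.

L_z,max = 5ℏ; θ_min ≈ 24.09°; 11 values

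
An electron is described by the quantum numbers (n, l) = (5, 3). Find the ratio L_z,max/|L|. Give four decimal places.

L_z,max/|L| = 0.8660

|L| = 2√3 ℏ ≈ 3.4641ℏ, while L_z,max = lℏ = 3ℏ.
L_z,max/|L| = 3/√12 = 0.8660.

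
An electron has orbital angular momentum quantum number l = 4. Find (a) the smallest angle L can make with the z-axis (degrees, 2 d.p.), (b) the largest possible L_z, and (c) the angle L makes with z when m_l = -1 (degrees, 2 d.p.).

θ_min ≈ 26.57°; L_z,max = 4ℏ; θ(m_l=-1) ≈ 102.92°

cos θ_min = 4/√20, so θ_min ≈ 26.57°.
L_z,max = lℏ = 4ℏ.
For m_l = -1: cos θ = -1/√20, θ ≈ 102.92°.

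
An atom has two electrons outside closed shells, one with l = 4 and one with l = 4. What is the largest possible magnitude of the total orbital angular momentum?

|L_tot|_max = 6√2 ℏ ≈ 8.485ℏ

Angular momentum addition gives L = |l₁ − l₂|, …, l₁ + l₂.
Allowed values: L = 0, 1, 2, 3, 4, 5, 6, 7, 8.
The largest magnitude corresponds to L = 8: |L_tot| = ℏ√(8·9) = 6√2 ℏ.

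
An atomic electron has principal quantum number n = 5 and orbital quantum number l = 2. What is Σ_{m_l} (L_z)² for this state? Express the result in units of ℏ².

m_l ∈ {-2, -1, 0, 1, 2}.
Σ m_l² = 2·(1 + 4) = 10.

Σ(L_z)² = 10 ℏ²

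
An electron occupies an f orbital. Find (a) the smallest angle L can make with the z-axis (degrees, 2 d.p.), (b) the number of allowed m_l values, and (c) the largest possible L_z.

For an f orbital, l = 3.
cos θ_min = 3/√12, so θ_min ≈ 30.00°.
There are 2l+1 = 7 values of m_l.
L_z,max = lℏ = 3ℏ.

θ_min ≈ 30.00°; 7 values; L_z,max = 3ℏ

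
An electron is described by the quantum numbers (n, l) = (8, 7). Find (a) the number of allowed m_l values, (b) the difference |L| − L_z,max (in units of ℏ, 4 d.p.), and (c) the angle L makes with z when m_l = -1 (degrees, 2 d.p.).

15 values; |L|−L_z,max ≈ 0.4833ℏ; θ(m_l=-1) ≈ 97.68°

There are 2l+1 = 15 values of m_l.
|L| − L_z,max = (2√14 − 7)ℏ ≈ 0.4833ℏ.
For m_l = -1: cos θ = -1/√56, θ ≈ 97.68°.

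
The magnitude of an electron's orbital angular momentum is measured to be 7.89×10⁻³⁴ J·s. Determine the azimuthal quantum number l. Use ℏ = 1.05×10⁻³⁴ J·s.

l = 7

Dividing by ℏ: |L|/ℏ ≈ 7.514.
l(l+1) ≈ 7.514² ≈ 56.46, so l = 7.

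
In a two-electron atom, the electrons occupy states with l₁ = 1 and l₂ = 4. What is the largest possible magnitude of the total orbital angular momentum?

|L_tot|_max = √30 ℏ ≈ 5.477ℏ

Angular momentum addition gives L = |l₁ − l₂|, …, l₁ + l₂.
L ∈ {3, 4, 5}.
The largest magnitude corresponds to L = 5: |L_tot| = ℏ√(5·6) = √30 ℏ.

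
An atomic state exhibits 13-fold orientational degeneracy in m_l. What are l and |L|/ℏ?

13 = 2l + 1, so l = (13−1)/2 = 6.
|L| = ℏ√(l(l+1)) = ℏ√(6·7) = √42 ℏ.

l = 6, |L| = √42 ℏ ≈ 6.481ℏ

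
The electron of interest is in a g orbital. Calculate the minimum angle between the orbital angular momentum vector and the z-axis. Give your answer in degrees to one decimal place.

The letter g corresponds to l = 4.
|L| = √(l(l+1)) ℏ = 2√5 ℏ.
The smallest angle corresponds to the largest L_z, i.e. m_l = l = 4, giving L_z = 4ℏ.
cos θ_min = 4/√20, so θ_min ≈ 26.6°.

θ_min ≈ 26.6°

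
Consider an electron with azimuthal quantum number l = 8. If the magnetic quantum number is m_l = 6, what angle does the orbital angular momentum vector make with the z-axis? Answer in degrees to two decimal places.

|L| = √(l(l+1)) ℏ = 6√2 ℏ.
L_z = m_l ℏ = 6ℏ.
cos θ = L_z/|L| = 6/√72, so θ ≈ 45.00°.

θ ≈ 45.00°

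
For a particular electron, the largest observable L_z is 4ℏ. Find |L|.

Since max m_l = l, l = 4.
Then |L| = ℏ√(4·5) = 2√5 ℏ.

|L| = 2√5 ℏ ≈ 4.472ℏ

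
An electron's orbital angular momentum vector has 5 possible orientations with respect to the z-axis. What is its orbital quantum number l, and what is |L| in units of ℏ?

l = 2, |L| = √6 ℏ ≈ 2.449ℏ

5 = 2l + 1, so l = (5−1)/2 = 2.
|L| = ℏ√(l(l+1)) = ℏ√(2·3) = √6 ℏ.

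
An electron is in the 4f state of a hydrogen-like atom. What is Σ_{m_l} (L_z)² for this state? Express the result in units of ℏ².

For 4f, l = 3.
m_l ∈ {-3, -2, -1, 0, 1, 2, 3}.
Σ m_l² = 2·(1 + 4 + 9) = 28.

Σ(L_z)² = 28 ℏ²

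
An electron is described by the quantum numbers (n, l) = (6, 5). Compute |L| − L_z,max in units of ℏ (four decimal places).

|L| = √30 ℏ ≈ 5.4772ℏ, while L_z,max = lℏ = 5ℏ.
The difference is (√30 − 5)ℏ ≈ 0.4772ℏ.

|L| − L_z,max ≈ 0.4772ℏ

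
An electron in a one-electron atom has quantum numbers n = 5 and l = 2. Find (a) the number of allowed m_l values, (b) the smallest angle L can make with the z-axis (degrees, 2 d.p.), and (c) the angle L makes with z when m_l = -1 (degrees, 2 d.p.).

There are 2l+1 = 5 values of m_l.
cos θ_min = 2/√6, so θ_min ≈ 35.26°.
For m_l = -1: cos θ = -1/√6, θ ≈ 114.09°.

5 values; θ_min ≈ 35.26°; θ(m_l=-1) ≈ 114.09°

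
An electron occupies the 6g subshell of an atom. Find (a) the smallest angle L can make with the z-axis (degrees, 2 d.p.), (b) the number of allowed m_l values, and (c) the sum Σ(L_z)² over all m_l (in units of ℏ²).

θ_min ≈ 26.57°; 9 values; Σ(L_z)² = 60 ℏ²

For 6g, l = 4.
cos θ_min = 4/√20, so θ_min ≈ 26.57°.
There are 2l+1 = 9 values of m_l.
Σ m_l² = 60, so Σ(L_z)² = 60 ℏ².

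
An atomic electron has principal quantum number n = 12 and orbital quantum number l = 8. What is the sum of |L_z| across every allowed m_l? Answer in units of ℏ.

Σ|L_z| = 72 ℏ

The allowed m_l values are -8, -7, -6, -5, -4, -3, -2, -1, 0, 1, 2, 3, 4, 5, 6, 7, 8.
Σ|m_l| = 2·8(8+1)/2 = 72.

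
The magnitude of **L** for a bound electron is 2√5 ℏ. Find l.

Since |L|² = l(l+1)ℏ², l(l+1) = 20.
Solving: l = 4.

l = 4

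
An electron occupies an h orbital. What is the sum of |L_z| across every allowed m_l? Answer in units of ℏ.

For an h orbital, l = 5.
m_l ∈ {-5, -4, -3, -2, -1, 0, 1, 2, 3, 4, 5}.
Σ|m_l| = l(l+1) = 30.

Σ|L_z| = 30 ℏ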